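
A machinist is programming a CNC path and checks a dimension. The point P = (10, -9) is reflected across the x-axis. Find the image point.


Transformation: reflection
Original point: (10, -9)
Rule for reflection over the x-axis: (x, y) -> (x, -y)
Apply: (10, -9) -> (10, 9)
(10, 9)


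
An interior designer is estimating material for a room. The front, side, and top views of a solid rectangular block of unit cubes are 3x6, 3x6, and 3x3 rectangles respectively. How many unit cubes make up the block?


Orthographic views of a solid rectangular block:
Front view 3 x 6 -> length = 3, height = 6
Side view 3 x 6 -> width = 3, height = 6 (consistent)
Top view 3 x 3 -> confirms length = 3, width = 3
The block is 3 x 3 x 6.
Total unit cubes = 3 * 3 * 6 = 54
54 unit cubes


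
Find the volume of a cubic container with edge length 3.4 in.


Shape: cube
Side s = 3.4 in
Formula: V = s^3
V = 3.4 * 3.4 * 3.4
V = 11.56 * 3.4
V = 39.304
39.304 in^3


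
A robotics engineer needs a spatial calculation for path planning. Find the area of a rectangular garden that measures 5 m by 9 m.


Shape: rectangle
Length l = 5 m, Width w = 9 m
Formula: A = l * w
A = 5 * 9
A = 45
45 m^2


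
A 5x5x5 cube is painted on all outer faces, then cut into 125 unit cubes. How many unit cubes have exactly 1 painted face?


Large cube: 5 x 5 x 5, cut into unit cubes.
n = 5, so n - 2 = 3
Cubes with 1 painted face lie in the interior of each face.
A cube has 6 faces; each contributes (n - 2)^2 = 9 such cubes.
Count = 6 * 9 = 54
54 unit cubes


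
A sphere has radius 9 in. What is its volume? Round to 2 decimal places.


Shape: sphere
Radius r = 9 in
Formula: V = (4/3) * pi * r^3
r^3 = 729
(4/3) * 729 = 972
V = 972 * pi
V = 3053.63
3053.63 in^3


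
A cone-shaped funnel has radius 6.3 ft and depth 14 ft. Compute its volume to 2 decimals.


Shape: cone
Radius r = 6.3 ft, Height h = 14 ft
Formula: V = (1/3) * pi * r^2 * h
r^2 = 39.69
pi * r^2 * h = pi * 39.69 * 14 = 555.66 * pi
V = 555.66 * pi / 3
V = 581.89
581.89 ft^3


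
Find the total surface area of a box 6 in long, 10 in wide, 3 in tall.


Shape: rectangular prism
l = 6 in, w = 10 in, h = 3 in
Formula: SA = 2(lw + lh + wh)
lw = 60, lh = 18, wh = 30
lw + lh + wh = 108
SA = 2 * 108
SA = 216
216 in^2


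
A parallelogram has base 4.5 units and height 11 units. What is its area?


Shape: parallelogram
Base b = 4.5 units, Height h = 11 units
Formula: A = b * h
A = 4.5 * 11
A = 49.5
49.5 units^2


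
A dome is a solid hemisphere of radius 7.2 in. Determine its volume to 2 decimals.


Shape: hemisphere (half of a sphere)
Radius r = 7.2 in
Formula: V = (1/2) * (4/3) * pi * r^3 = (2/3) * pi * r^3
r^3 = 373.248
(2/3) * 373.248 = 248.832
V = 248.832 * pi
V = 781.73
781.73 in^3


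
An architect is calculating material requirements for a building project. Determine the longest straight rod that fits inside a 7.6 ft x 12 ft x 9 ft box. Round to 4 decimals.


Shape: rectangular box (space diagonal)
l = 7.6 ft, w = 12 ft, h = 9 ft
Visualize: the diagonal of the base, then a right triangle with that diagonal and the height.
Formula: d = sqrt(l^2 + w^2 + h^2)
l^2 + w^2 + h^2 = 57.76 + 144 + 81 = 282.76
d = sqrt(282.76)
d = 16.8155
16.8155 ft


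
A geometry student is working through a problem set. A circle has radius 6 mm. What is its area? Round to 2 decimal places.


Shape: circle
Radius r = 6 mm
Formula: A = pi * r^2
r^2 = 6^2 = 36
A = pi * 36
A = 113.1
113.1 mm^2


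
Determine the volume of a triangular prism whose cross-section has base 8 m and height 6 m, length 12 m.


Shape: triangular prism
Triangle base = 8 m, triangle height = 6 m, prism length L = 12 m
Formula: V = (1/2 * b * h_tri) * L
Cross-section area = 0.5 * 8 * 6 = 24
V = 24 * 12
V = 288
288 m^3


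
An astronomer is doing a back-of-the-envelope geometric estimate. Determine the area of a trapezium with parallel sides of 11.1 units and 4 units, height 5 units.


Shape: trapezoid
Parallel sides a = 11.1 units, b = 4 units; Height h = 5 units
Formula: A = (a + b) * h / 2
a + b = 11.1 + 4 = 15.1
A = 15.1 * 5 / 2
A = 75.5 / 2
A = 37.75
37.75 units^2


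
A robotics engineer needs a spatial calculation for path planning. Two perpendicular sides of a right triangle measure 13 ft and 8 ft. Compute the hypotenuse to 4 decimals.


Shape: right triangle
Legs a = 13 ft, b = 8 ft
Formula: c = sqrt(a^2 + b^2)
a^2 = 169, b^2 = 64
a^2 + b^2 = 233
c = sqrt(233)
c = 15.2643
15.2643 ft


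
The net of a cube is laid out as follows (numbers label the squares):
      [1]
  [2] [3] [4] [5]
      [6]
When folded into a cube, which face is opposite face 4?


Net: cross layout. Take square 3 as the base (bottom).
Fold the four squares in the horizontal row up around 3: 2 -> left, 4 -> right, 5 wraps to the top.
Fold 1 and 6 up from 3: 1 -> back, 6 -> front.
Opposite pairs are therefore: (1, 6), (2, 4), (3, 5).
Face 4 is opposite face 2.
face 2


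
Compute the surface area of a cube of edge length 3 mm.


Shape: cube
Side s = 3 mm
A cube has 6 square faces.
Formula: SA = 6 * s^2
s^2 = 9
SA = 6 * 9
SA = 54
54 mm^2


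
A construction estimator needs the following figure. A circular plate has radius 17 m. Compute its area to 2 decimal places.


Shape: circle
Radius r = 17 m
Formula: A = pi * r^2
r^2 = 17^2 = 289
A = pi * 289
A = 907.92
907.92 m^2


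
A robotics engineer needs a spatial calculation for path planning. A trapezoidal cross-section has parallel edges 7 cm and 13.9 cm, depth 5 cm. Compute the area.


Shape: trapezoid
Parallel sides a = 7 cm, b = 13.9 cm; Height h = 5 cm
Formula: A = (a + b) * h / 2
a + b = 7 + 13.9 = 20.9
A = 20.9 * 5 / 2
A = 104.5 / 2
A = 52.25
52.25 cm^2


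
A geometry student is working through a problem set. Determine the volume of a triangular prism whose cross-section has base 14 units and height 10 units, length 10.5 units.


Shape: triangular prism
Triangle base = 14 units, triangle height = 10 units, prism length L = 10.5 units
Formula: V = (1/2 * b * h_tri) * L
Cross-section area = 0.5 * 14 * 10 = 70
V = 70 * 10.5
V = 735
735 units^3


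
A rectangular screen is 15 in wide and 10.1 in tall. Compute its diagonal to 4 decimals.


Shape: rectangle (diagonal via Pythagoras)
Sides: 15 in and 10.1 in
Formula: d = sqrt(l^2 + w^2)
l^2 = 225, w^2 = 102.01
l^2 + w^2 = 327.01
d = sqrt(327.01)
d = 18.0834
18.0834 in


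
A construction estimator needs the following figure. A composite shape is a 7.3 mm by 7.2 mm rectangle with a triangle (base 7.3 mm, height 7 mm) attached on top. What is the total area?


Composite shape: rectangle + triangle
Rectangle area = 7.3 * 7.2 = 52.56
Triangle area = 0.5 * 7.3 * 7 = 25.55
Total = 52.56 + 25.55
Total = 78.11
78.11 mm^2


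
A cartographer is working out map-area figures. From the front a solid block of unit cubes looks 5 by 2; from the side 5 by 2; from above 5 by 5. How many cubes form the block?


Orthographic views of a solid rectangular block:
Front view 5 x 2 -> length = 5, height = 2
Side view 5 x 2 -> width = 5, height = 2 (consistent)
Top view 5 x 5 -> confirms length = 5, width = 5
The block is 5 x 5 x 2.
Total unit cubes = 5 * 5 * 2 = 50
50 unit cubes


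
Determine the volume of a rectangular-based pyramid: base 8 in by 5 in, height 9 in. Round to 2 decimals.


Shape: rectangular pyramid
Base: 8 in x 5 in, Height h = 9 in
Formula: V = (1/3) * base_area * h
base_area = 8 * 5 = 40
base_area * h = 40 * 9 = 360
V = 360 / 3
V = 120
120 in^3


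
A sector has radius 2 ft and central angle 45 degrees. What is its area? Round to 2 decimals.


Shape: circular sector
Radius r = 2 ft, Angle = 45 degrees
Formula: A = (angle/360) * pi * r^2
r^2 = 4
Fraction of circle = 45/360
A = (45/360) * pi * 4
A = 0.5 * pi
A = 1.57
1.57 ft^2


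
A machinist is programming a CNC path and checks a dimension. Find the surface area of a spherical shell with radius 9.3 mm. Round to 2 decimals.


Shape: sphere
Radius r = 9.3 mm
Formula: SA = 4 * pi * r^2
r^2 = 86.49
SA = 4 * pi * 86.49
SA = 345.96 * pi
SA = 1086.87
1086.87 mm^2


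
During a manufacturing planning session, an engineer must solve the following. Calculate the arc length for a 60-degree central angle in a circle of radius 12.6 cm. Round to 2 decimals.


Shape: circular arc
Radius r = 12.6 cm, Angle = 60 degrees
Formula: L = (angle/360) * 2 * pi * r
2 * pi * r = 25.2 * pi
L = (60/360) * 25.2 * pi
L = 4.2 * pi
L = 13.19
13.19 cm


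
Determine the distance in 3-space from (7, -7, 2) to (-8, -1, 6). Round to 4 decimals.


3D distance between two points
P1 = (7, -7, 2), P2 = (-8, -1, 6)
Formula: d = sqrt((x2-x1)^2 + (y2-y1)^2 + (z2-z1)^2)
dx = -8 - 7 = -15
dy = -1 - -7 = 6
dz = 6 - 2 = 4
dx^2 + dy^2 + dz^2 = 225 + 36 + 16 = 277
d = sqrt(277)
d = 16.6433
16.6433 units


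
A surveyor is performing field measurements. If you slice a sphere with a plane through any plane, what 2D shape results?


Solid: sphere
Cutting plane: through any plane
Visualize the intersection of the plane with the solid's surface.
The boundary of the cut region is a circle.
circle


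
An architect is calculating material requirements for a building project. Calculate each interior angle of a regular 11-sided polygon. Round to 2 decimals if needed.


Shape: regular hendecagon (11 sides)
Formula: interior angle = (n - 2) * 180 / n
(n - 2) = 9
(n - 2) * 180 = 1620
angle = 1620 / 11
angle = 147.27
147.27 degrees


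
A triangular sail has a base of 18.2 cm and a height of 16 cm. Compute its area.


Shape: triangle
Base b = 18.2 cm, Height h = 16 cm
Formula: A = (1/2) * b * h
A = 0.5 * 18.2 * 16
A = 0.5 * 291.2
A = 145.6
145.6 cm^2


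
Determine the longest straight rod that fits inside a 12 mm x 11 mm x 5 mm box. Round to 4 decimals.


Shape: rectangular box (space diagonal)
l = 12 mm, w = 11 mm, h = 5 mm
Visualize: the diagonal of the base, then a right triangle with that diagonal and the height.
Formula: d = sqrt(l^2 + w^2 + h^2)
l^2 + w^2 + h^2 = 144 + 121 + 25 = 290
d = sqrt(290)
d = 17.0294
17.0294 mm


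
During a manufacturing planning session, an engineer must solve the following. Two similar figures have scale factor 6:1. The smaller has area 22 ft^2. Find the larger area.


Linear scale factor k = 6
Original area = 22 ft^2
Rule: under a linear scaling by k, areas scale by k^2.
k^2 = 6^2 = 36
New area = 22 * 36
New area = 792
792 ft^2


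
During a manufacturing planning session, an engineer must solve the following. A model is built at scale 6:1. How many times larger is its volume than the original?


Linear scale factor k = 6
Rule: under a linear scaling by k, volumes scale by k^3.
k^3 = 6 * 6 * 6
k^3 = 36 * 6
k^3 = 216
Volume scales by a factor of 216.
216 (dimensionless)


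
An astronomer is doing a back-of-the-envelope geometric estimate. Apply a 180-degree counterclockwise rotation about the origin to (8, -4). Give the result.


Transformation: rotation about the origin
Original point: (8, -4)
Rule for 180 deg: (x, y) -> (-x, -y)
Apply: (8, -4) -> (-8, 4)
(-8, 4)


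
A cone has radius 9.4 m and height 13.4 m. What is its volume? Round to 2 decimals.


Shape: cone
Radius r = 9.4 m, Height h = 13.4 m
Formula: V = (1/3) * pi * r^2 * h
r^2 = 88.36
pi * r^2 * h = pi * 88.36 * 13.4 = 1184.024 * pi
V = 1184.024 * pi / 3
V = 1239.91
1239.91 m^3


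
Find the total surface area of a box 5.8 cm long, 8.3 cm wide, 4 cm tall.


Shape: rectangular prism
l = 5.8 cm, w = 8.3 cm, h = 4 cm
Formula: SA = 2(lw + lh + wh)
lw = 48.14, lh = 23.2, wh = 33.2
lw + lh + wh = 104.54
SA = 2 * 104.54
SA = 209.08
209.08 cm^2


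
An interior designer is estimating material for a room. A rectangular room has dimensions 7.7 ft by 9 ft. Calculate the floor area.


Shape: rectangle
Length l = 7.7 ft, Width w = 9 ft
Formula: A = l * w
A = 7.7 * 9
A = 69.3
69.3 ft^2


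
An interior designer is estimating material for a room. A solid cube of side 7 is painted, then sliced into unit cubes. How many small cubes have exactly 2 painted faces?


Large cube: 7 x 7 x 7, cut into unit cubes.
n = 7, so n - 2 = 5
Cubes with 2 painted faces lie along the edges, excluding corners.
A cube has 12 edges; each contributes (n - 2) = 5 such cubes.
Count = 12 * 5 = 60
60 unit cubes


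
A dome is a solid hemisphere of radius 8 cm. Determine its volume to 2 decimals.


Shape: hemisphere (half of a sphere)
Radius r = 8 cm
Formula: V = (1/2) * (4/3) * pi * r^3 = (2/3) * pi * r^3
r^3 = 512
(2/3) * 512 = 341.333333
V = 341.333333 * pi
V = 1072.33
1072.33 cm^3


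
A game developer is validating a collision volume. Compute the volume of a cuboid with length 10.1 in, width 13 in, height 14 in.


Shape: rectangular prism
l = 10.1 in, w = 13 in, h = 14 in
Formula: V = l * w * h
V = 10.1 * 13 * 14
V = 131.3 * 14
V = 1838.2
1838.2 in^3


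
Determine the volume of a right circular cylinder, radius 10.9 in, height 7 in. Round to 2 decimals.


Shape: cylinder
Radius r = 10.9 in, Height h = 7 in
Formula: V = pi * r^2 * h
r^2 = 118.81
V = pi * 118.81 * 7
V = 831.67 * pi
V = 2612.77
2612.77 in^3


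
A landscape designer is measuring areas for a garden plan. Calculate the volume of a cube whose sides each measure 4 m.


Shape: cube
Side s = 4 m
Formula: V = s^3
V = 4 * 4 * 4
V = 16 * 4
V = 64
64 m^3


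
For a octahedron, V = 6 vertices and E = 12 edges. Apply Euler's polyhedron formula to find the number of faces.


Polyhedron: octahedron
Euler's formula for convex polyhedra: V - E + F = 2
Given: V = 6 vertices and E = 12 edges
Solve for F:
F = 2 + E - V = 2 + 12 - 6 = 8
8 faces


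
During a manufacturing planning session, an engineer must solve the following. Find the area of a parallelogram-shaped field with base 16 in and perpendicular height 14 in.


Shape: parallelogram
Base b = 16 in, Height h = 14 in
Formula: A = b * h
A = 16 * 14
A = 224
224 in^2


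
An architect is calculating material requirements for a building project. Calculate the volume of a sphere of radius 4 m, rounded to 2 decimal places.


Shape: sphere
Radius r = 4 m
Formula: V = (4/3) * pi * r^3
r^3 = 64
(4/3) * 64 = 85.333333
V = 85.333333 * pi
V = 268.08
268.08 m^3


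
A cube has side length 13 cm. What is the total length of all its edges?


Shape: cube
Side s = 13 cm
A cube has 12 edges, all equal.
Formula: total edge length = 12 * s
Total = 12 * 13
Total = 156
156 cm


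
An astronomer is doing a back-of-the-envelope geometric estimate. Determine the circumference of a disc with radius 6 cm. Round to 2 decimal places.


Shape: circle
Radius r = 6 cm
Formula: C = 2 * pi * r
C = 2 * pi * 6
C = 12 * pi
C = 37.7
37.7 cm


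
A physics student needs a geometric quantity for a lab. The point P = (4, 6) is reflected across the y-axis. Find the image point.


Transformation: reflection
Original point: (4, 6)
Rule for reflection over the y-axis: (x, y) -> (-x, y)
Apply: (4, 6) -> (-4, 6)
(-4, 6)


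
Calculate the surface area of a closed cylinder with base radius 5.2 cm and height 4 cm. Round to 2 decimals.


Shape: closed cylinder
Radius r = 5.2 cm, Height h = 4 cm
Formula: SA = 2*pi*r^2 + 2*pi*r*h = 2*pi*r*(r + h)
r + h = 9.2
2 * r * (r + h) = 2 * 5.2 * 9.2 = 95.68
SA = 95.68 * pi
SA = 300.59
300.59 cm^2


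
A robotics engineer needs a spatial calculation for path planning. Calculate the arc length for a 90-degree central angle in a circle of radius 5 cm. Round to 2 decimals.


Shape: circular arc
Radius r = 5 cm, Angle = 90 degrees
Formula: L = (angle/360) * 2 * pi * r
2 * pi * r = 10 * pi
L = (90/360) * 10 * pi
L = 2.5 * pi
L = 7.85
7.85 cm


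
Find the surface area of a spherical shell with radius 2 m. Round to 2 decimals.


Shape: sphere
Radius r = 2 m
Formula: SA = 4 * pi * r^2
r^2 = 4
SA = 4 * pi * 4
SA = 16 * pi
SA = 50.27
50.27 m^2


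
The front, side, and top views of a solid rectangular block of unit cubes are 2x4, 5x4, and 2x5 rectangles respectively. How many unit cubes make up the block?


Orthographic views of a solid rectangular block:
Front view 2 x 4 -> length = 2, height = 4
Side view 5 x 4 -> width = 5, height = 4 (consistent)
Top view 2 x 5 -> confirms length = 2, width = 5
The block is 2 x 5 x 4.
Total unit cubes = 2 * 5 * 4 = 40
40 unit cubes


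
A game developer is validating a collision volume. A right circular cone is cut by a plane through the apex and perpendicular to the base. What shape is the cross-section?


Solid: right circular cone
Cutting plane: through the apex and perpendicular to the base
Visualize the intersection of the plane with the solid's surface.
The boundary of the cut region is a isosceles triangle.
isosceles triangle


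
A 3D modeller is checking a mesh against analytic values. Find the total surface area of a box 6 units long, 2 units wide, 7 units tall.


Shape: rectangular prism
l = 6 units, w = 2 units, h = 7 units
Formula: SA = 2(lw + lh + wh)
lw = 12, lh = 42, wh = 14
lw + lh + wh = 68
SA = 2 * 68
SA = 136
136 units^2


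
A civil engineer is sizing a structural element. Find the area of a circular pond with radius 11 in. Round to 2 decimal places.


Shape: circle
Radius r = 11 in
Formula: A = pi * r^2
r^2 = 11^2 = 121
A = pi * 121
A = 380.13
380.13 in^2


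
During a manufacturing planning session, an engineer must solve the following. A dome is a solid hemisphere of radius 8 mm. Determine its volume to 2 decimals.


Shape: hemisphere (half of a sphere)
Radius r = 8 mm
Formula: V = (1/2) * (4/3) * pi * r^3 = (2/3) * pi * r^3
r^3 = 512
(2/3) * 512 = 341.333333
V = 341.333333 * pi
V = 1072.33
1072.33 mm^3


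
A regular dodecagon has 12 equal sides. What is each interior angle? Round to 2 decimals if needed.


Shape: regular dodecagon (12 sides)
Formula: interior angle = (n - 2) * 180 / n
(n - 2) = 10
(n - 2) * 180 = 1800
angle = 1800 / 12
angle = 150
150 degrees


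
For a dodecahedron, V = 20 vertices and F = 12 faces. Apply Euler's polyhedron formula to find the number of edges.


Polyhedron: dodecahedron
Euler's formula for convex polyhedra: V - E + F = 2
Given: V = 20 vertices and F = 12 faces
Solve for E:
E = V + F - 2 = 20 + 12 - 2 = 30
30 edges


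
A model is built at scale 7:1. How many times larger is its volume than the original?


Linear scale factor k = 7
Rule: under a linear scaling by k, volumes scale by k^3.
k^3 = 7 * 7 * 7
k^3 = 49 * 7
k^3 = 343
Volume scales by a factor of 343.
343 (dimensionless)


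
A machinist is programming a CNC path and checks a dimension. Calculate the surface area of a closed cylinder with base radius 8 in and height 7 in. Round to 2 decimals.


Shape: closed cylinder
Radius r = 8 in, Height h = 7 in
Formula: SA = 2*pi*r^2 + 2*pi*r*h = 2*pi*r*(r + h)
r + h = 15
2 * r * (r + h) = 2 * 8 * 15 = 240
SA = 240 * pi
SA = 753.98
753.98 in^2


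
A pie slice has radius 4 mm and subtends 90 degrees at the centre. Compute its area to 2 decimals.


Shape: circular sector
Radius r = 4 mm, Angle = 90 degrees
Formula: A = (angle/360) * pi * r^2
r^2 = 16
Fraction of circle = 90/360
A = (90/360) * pi * 16
A = 4 * pi
A = 12.57
12.57 mm^2


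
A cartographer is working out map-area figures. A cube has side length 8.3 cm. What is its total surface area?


Shape: cube
Side s = 8.3 cm
A cube has 6 square faces.
Formula: SA = 6 * s^2
s^2 = 68.89
SA = 6 * 68.89
SA = 413.34
413.34 cm^2


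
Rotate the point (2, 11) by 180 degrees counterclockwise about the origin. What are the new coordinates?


Transformation: rotation about the origin
Original point: (2, 11)
Rule for 180 deg: (x, y) -> (-x, -y)
Apply: (2, 11) -> (-2, -11)
(-2, -11)


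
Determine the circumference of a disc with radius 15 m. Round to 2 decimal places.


Shape: circle
Radius r = 15 m
Formula: C = 2 * pi * r
C = 2 * pi * 15
C = 30 * pi
C = 94.25
94.25 m


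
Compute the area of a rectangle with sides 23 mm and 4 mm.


Shape: rectangle
Length l = 23 mm, Width w = 4 mm
Formula: A = l * w
A = 23 * 4
A = 92
92 mm^2


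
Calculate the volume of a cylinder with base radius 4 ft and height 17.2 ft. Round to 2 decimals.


Shape: cylinder
Radius r = 4 ft, Height h = 17.2 ft
Formula: V = pi * r^2 * h
r^2 = 16
V = pi * 16 * 17.2
V = 275.2 * pi
V = 864.57
864.57 ft^3


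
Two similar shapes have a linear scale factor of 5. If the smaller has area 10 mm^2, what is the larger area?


Linear scale factor k = 5
Original area = 10 mm^2
Rule: under a linear scaling by k, areas scale by k^2.
k^2 = 5^2 = 25
New area = 10 * 25
New area = 250
250 mm^2


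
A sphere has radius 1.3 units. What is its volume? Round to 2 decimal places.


Shape: sphere
Radius r = 1.3 units
Formula: V = (4/3) * pi * r^3
r^3 = 2.197
(4/3) * 2.197 = 2.929333
V = 2.929333 * pi
V = 9.2
9.2 units^3


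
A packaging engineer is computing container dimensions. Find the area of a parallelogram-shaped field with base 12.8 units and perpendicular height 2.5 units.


Shape: parallelogram
Base b = 12.8 units, Height h = 2.5 units
Formula: A = b * h
A = 12.8 * 2.5
A = 32
32 units^2


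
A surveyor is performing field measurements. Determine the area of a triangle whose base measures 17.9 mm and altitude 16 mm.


Shape: triangle
Base b = 17.9 mm, Height h = 16 mm
Formula: A = (1/2) * b * h
A = 0.5 * 17.9 * 16
A = 0.5 * 286.4
A = 143.2
143.2 mm^2


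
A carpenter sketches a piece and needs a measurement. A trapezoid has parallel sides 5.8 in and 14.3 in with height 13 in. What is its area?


Shape: trapezoid
Parallel sides a = 5.8 in, b = 14.3 in; Height h = 13 in
Formula: A = (a + b) * h / 2
a + b = 5.8 + 14.3 = 20.1
A = 20.1 * 13 / 2
A = 261.3 / 2
A = 130.65
130.65 in^2


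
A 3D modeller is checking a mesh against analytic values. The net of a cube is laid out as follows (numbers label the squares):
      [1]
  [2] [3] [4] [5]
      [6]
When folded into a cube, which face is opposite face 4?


Net: cross layout. Take square 3 as the base (bottom).
Fold the four squares in the horizontal row up around 3: 2 -> left, 4 -> right, 5 wraps to the top.
Fold 1 and 6 up from 3: 1 -> back, 6 -> front.
Opposite pairs are therefore: (1, 6), (2, 4), (3, 5).
Face 4 is opposite face 2.
face 2


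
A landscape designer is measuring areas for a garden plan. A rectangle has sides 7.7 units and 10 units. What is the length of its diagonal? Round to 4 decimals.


Shape: rectangle (diagonal via Pythagoras)
Sides: 7.7 units and 10 units
Formula: d = sqrt(l^2 + w^2)
l^2 = 59.29, w^2 = 100
l^2 + w^2 = 159.29
d = sqrt(159.29)
d = 12.621
12.621 units


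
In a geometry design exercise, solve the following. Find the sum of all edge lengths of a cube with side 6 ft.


Shape: cube
Side s = 6 ft
A cube has 12 edges, all equal.
Formula: total edge length = 12 * s
Total = 12 * 6
Total = 72
72 ft


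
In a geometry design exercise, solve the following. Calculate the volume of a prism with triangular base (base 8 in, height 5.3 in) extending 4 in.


Shape: triangular prism
Triangle base = 8 in, triangle height = 5.3 in, prism length L = 4 in
Formula: V = (1/2 * b * h_tri) * L
Cross-section area = 0.5 * 8 * 5.3 = 21.2
V = 21.2 * 4
V = 84.8
84.8 in^3


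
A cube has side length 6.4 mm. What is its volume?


Shape: cube
Side s = 6.4 mm
Formula: V = s^3
V = 6.4 * 6.4 * 6.4
V = 40.96 * 6.4
V = 262.144
262.144 mm^3


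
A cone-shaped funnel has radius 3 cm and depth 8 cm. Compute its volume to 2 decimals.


Shape: cone
Radius r = 3 cm, Height h = 8 cm
Formula: V = (1/3) * pi * r^2 * h
r^2 = 9
pi * r^2 * h = pi * 9 * 8 = 72 * pi
V = 72 * pi / 3
V = 75.4
75.4 cm^3


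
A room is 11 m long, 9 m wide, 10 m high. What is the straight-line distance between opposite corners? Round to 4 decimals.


Shape: rectangular box (space diagonal)
l = 11 m, w = 9 m, h = 10 m
Visualize: the diagonal of the base, then a right triangle with that diagonal and the height.
Formula: d = sqrt(l^2 + w^2 + h^2)
l^2 + w^2 + h^2 = 121 + 81 + 100 = 302
d = sqrt(302)
d = 17.3781
17.3781 m


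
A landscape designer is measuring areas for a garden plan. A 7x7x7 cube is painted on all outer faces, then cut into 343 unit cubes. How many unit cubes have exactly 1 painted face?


Large cube: 7 x 7 x 7, cut into unit cubes.
n = 7, so n - 2 = 5
Cubes with 1 painted face lie in the interior of each face.
A cube has 6 faces; each contributes (n - 2)^2 = 25 such cubes.
Count = 6 * 25 = 150
150 unit cubes


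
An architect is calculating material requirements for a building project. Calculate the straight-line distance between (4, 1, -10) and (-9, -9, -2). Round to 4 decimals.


3D distance between two points
P1 = (4, 1, -10), P2 = (-9, -9, -2)
Formula: d = sqrt((x2-x1)^2 + (y2-y1)^2 + (z2-z1)^2)
dx = -9 - 4 = -13
dy = -9 - 1 = -10
dz = -2 - -10 = 8
dx^2 + dy^2 + dz^2 = 169 + 100 + 64 = 333
d = sqrt(333)
d = 18.2483
18.2483 units


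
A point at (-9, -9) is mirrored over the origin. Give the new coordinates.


Transformation: reflection
Original point: (-9, -9)
Rule for reflection through the origin: (x, y) -> (-x, -y)
Apply: (-9, -9) -> (9, 9)
(9, 9)


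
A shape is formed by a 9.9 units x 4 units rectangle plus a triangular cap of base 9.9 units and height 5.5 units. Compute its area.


Composite shape: rectangle + triangle
Rectangle area = 9.9 * 4 = 39.6
Triangle area = 0.5 * 9.9 * 5.5 = 27.225
Total = 39.6 + 27.225
Total = 66.825
66.825 units^2


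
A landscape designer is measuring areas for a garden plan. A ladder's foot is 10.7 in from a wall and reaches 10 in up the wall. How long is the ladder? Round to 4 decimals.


Shape: right triangle
Legs a = 10.7 in, b = 10 in
Formula: c = sqrt(a^2 + b^2)
a^2 = 114.49, b^2 = 100
a^2 + b^2 = 214.49
c = sqrt(214.49)
c = 14.6455
14.6455 in


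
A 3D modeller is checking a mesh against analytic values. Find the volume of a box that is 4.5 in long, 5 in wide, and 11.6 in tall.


Shape: rectangular prism
l = 4.5 in, w = 5 in, h = 11.6 in
Formula: V = l * w * h
V = 4.5 * 5 * 11.6
V = 22.5 * 11.6
V = 261
261 in^3


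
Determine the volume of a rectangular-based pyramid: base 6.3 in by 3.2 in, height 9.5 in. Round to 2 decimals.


Shape: rectangular pyramid
Base: 6.3 in x 3.2 in, Height h = 9.5 in
Formula: V = (1/3) * base_area * h
base_area = 6.3 * 3.2 = 20.16
base_area * h = 20.16 * 9.5 = 191.52
V = 191.52 / 3
V = 63.84
63.84 in^3


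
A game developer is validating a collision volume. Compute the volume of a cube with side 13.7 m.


Shape: cube
Side s = 13.7 m
Formula: V = s^3
V = 13.7 * 13.7 * 13.7
V = 187.69 * 13.7
V = 2571.353
2571.353 m^3


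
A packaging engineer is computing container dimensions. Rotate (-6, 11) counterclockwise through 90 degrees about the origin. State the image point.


Transformation: rotation about the origin
Original point: (-6, 11)
Rule for 90 deg counterclockwise: (x, y) -> (-y, x)
Apply: (-6, 11) -> (-11, -6)
(-11, -6)


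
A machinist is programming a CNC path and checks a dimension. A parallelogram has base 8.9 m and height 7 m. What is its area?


Shape: parallelogram
Base b = 8.9 m, Height h = 7 m
Formula: A = b * h
A = 8.9 * 7
A = 62.3
62.3 m^2


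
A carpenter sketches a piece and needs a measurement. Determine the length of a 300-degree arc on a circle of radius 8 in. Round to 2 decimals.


Shape: circular arc
Radius r = 8 in, Angle = 300 degrees
Formula: L = (angle/360) * 2 * pi * r
2 * pi * r = 16 * pi
L = (300/360) * 16 * pi
L = 13.333333 * pi
L = 41.89
41.89 in


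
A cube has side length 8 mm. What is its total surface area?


Shape: cube
Side s = 8 mm
A cube has 6 square faces.
Formula: SA = 6 * s^2
s^2 = 64
SA = 6 * 64
SA = 384
384 mm^2


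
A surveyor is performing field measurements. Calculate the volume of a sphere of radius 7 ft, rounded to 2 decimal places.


Shape: sphere
Radius r = 7 ft
Formula: V = (4/3) * pi * r^3
r^3 = 343
(4/3) * 343 = 457.333333
V = 457.333333 * pi
V = 1436.76
1436.76 ft^3


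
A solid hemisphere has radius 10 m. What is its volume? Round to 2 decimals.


Shape: hemisphere (half of a sphere)
Radius r = 10 m
Formula: V = (1/2) * (4/3) * pi * r^3 = (2/3) * pi * r^3
r^3 = 1000
(2/3) * 1000 = 666.666667
V = 666.666667 * pi
V = 2094.4
2094.4 m^3


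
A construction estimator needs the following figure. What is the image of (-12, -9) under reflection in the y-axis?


Transformation: reflection
Original point: (-12, -9)
Rule for reflection over the y-axis: (x, y) -> (-x, y)
Apply: (-12, -9) -> (12, -9)
(12, -9)


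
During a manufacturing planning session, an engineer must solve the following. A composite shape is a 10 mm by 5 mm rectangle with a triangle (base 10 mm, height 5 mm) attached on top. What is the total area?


Composite shape: rectangle + triangle
Rectangle area = 10 * 5 = 50
Triangle area = 0.5 * 10 * 5 = 25
Total = 50 + 25
Total = 75
75 mm^2


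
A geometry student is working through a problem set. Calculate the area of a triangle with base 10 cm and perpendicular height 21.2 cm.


Shape: triangle
Base b = 10 cm, Height h = 21.2 cm
Formula: A = (1/2) * b * h
A = 0.5 * 10 * 21.2
A = 0.5 * 212
A = 106
106 cm^2


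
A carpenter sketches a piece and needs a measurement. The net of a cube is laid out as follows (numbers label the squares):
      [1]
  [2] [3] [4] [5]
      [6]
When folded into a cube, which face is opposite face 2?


Net: cross layout. Take square 3 as the base (bottom).
Fold the four squares in the horizontal row up around 3: 2 -> left, 4 -> right, 5 wraps to the top.
Fold 1 and 6 up from 3: 1 -> back, 6 -> front.
Opposite pairs are therefore: (1, 6), (2, 4), (3, 5).
Face 2 is opposite face 4.
face 4


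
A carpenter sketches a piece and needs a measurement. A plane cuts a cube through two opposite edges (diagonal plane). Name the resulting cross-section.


Solid: cube
Cutting plane: through two opposite edges (diagonal plane)
Visualize the intersection of the plane with the solid's surface.
The boundary of the cut region is a rectangle.
rectangle


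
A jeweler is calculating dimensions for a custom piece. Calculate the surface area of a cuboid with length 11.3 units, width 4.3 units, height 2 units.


Shape: rectangular prism
l = 11.3 units, w = 4.3 units, h = 2 units
Formula: SA = 2(lw + lh + wh)
lw = 48.59, lh = 22.6, wh = 8.6
lw + lh + wh = 79.79
SA = 2 * 79.79
SA = 159.58
159.58 units^2


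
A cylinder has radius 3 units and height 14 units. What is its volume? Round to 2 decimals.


Shape: cylinder
Radius r = 3 units, Height h = 14 units
Formula: V = pi * r^2 * h
r^2 = 9
V = pi * 9 * 14
V = 126 * pi
V = 395.84
395.84 units^3


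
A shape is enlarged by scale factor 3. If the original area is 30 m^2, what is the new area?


Linear scale factor k = 3
Original area = 30 m^2
Rule: under a linear scaling by k, areas scale by k^2.
k^2 = 3^2 = 9
New area = 30 * 9
New area = 270
270 m^2


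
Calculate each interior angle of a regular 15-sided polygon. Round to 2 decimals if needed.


Shape: regular pentadecagon (15 sides)
Formula: interior angle = (n - 2) * 180 / n
(n - 2) = 13
(n - 2) * 180 = 2340
angle = 2340 / 15
angle = 156
156 degrees


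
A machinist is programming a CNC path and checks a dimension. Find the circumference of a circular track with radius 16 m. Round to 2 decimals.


Shape: circle
Radius r = 16 m
Formula: C = 2 * pi * r
C = 2 * pi * 16
C = 32 * pi
C = 100.53
100.53 m


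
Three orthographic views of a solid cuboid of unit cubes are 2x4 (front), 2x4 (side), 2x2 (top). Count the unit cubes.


Orthographic views of a solid rectangular block:
Front view 2 x 4 -> length = 2, height = 4
Side view 2 x 4 -> width = 2, height = 4 (consistent)
Top view 2 x 2 -> confirms length = 2, width = 2
The block is 2 x 2 x 4.
Total unit cubes = 2 * 2 * 4 = 16
16 unit cubes


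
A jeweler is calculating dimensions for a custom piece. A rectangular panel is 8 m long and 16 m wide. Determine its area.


Shape: rectangle
Length l = 8 m, Width w = 16 m
Formula: A = l * w
A = 8 * 16
A = 128
128 m^2


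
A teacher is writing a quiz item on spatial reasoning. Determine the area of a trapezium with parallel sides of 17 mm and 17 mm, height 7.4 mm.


Shape: trapezoid
Parallel sides a = 17 mm, b = 17 mm; Height h = 7.4 mm
Formula: A = (a + b) * h / 2
a + b = 17 + 17 = 34
A = 34 * 7.4 / 2
A = 251.6 / 2
A = 125.8
125.8 mm^2


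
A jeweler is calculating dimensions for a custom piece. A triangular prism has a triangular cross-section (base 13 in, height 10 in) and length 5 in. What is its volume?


Shape: triangular prism
Triangle base = 13 in, triangle height = 10 in, prism length L = 5 in
Formula: V = (1/2 * b * h_tri) * L
Cross-section area = 0.5 * 13 * 10 = 65
V = 65 * 5
V = 325
325 in^3


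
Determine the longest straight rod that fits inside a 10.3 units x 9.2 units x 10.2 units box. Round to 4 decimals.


Shape: rectangular box (space diagonal)
l = 10.3 units, w = 9.2 units, h = 10.2 units
Visualize: the diagonal of the base, then a right triangle with that diagonal and the height.
Formula: d = sqrt(l^2 + w^2 + h^2)
l^2 + w^2 + h^2 = 106.09 + 84.64 + 104.04 = 294.77
d = sqrt(294.77)
d = 17.1689
17.1689 units


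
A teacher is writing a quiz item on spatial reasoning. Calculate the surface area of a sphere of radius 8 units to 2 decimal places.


Shape: sphere
Radius r = 8 units
Formula: SA = 4 * pi * r^2
r^2 = 64
SA = 4 * pi * 64
SA = 256 * pi
SA = 804.25
804.25 units^2


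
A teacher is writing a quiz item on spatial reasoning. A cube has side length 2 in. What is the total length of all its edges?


Shape: cube
Side s = 2 in
A cube has 12 edges, all equal.
Formula: total edge length = 12 * s
Total = 12 * 2
Total = 24
24 in


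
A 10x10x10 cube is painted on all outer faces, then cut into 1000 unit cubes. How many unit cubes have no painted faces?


Large cube: 10 x 10 x 10, cut into unit cubes.
n = 10, so n - 2 = 8
Unpainted cubes form the interior (n - 2)^3 block.
(n - 2)^3 = 8^3 = 512
512 unit cubes


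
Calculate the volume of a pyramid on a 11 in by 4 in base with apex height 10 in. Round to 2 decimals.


Shape: rectangular pyramid
Base: 11 in x 4 in, Height h = 10 in
Formula: V = (1/3) * base_area * h
base_area = 11 * 4 = 44
base_area * h = 44 * 10 = 440
V = 440 / 3
V = 146.67
146.67 in^3


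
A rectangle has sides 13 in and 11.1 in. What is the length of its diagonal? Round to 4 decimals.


Shape: rectangle (diagonal via Pythagoras)
Sides: 13 in and 11.1 in
Formula: d = sqrt(l^2 + w^2)
l^2 = 169, w^2 = 123.21
l^2 + w^2 = 292.21
d = sqrt(292.21)
d = 17.0942
17.0942 in


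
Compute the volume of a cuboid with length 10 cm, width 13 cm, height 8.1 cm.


Shape: rectangular prism
l = 10 cm, w = 13 cm, h = 8.1 cm
Formula: V = l * w * h
V = 10 * 13 * 8.1
V = 130 * 8.1
V = 1053
1053 cm^3


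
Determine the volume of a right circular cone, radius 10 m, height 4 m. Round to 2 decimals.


Shape: cone
Radius r = 10 m, Height h = 4 m
Formula: V = (1/3) * pi * r^2 * h
r^2 = 100
pi * r^2 * h = pi * 100 * 4 = 400 * pi
V = 400 * pi / 3
V = 418.88
418.88 m^3


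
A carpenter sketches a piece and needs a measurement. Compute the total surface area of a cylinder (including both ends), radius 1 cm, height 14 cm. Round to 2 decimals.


Shape: closed cylinder
Radius r = 1 cm, Height h = 14 cm
Formula: SA = 2*pi*r^2 + 2*pi*r*h = 2*pi*r*(r + h)
r + h = 15
2 * r * (r + h) = 2 * 1 * 15 = 30
SA = 30 * pi
SA = 94.25
94.25 cm^2


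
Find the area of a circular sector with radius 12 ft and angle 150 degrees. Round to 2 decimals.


Shape: circular sector
Radius r = 12 ft, Angle = 150 degrees
Formula: A = (angle/360) * pi * r^2
r^2 = 144
Fraction of circle = 150/360
A = (150/360) * pi * 144
A = 60 * pi
A = 188.5
188.5 ft^2


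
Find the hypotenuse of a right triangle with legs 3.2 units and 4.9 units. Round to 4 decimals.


Shape: right triangle
Legs a = 3.2 units, b = 4.9 units
Formula: c = sqrt(a^2 + b^2)
a^2 = 10.24, b^2 = 24.01
a^2 + b^2 = 34.25
c = sqrt(34.25)
c = 5.8523
5.8523 units


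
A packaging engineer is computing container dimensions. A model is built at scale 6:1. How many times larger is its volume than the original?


Linear scale factor k = 6
Rule: under a linear scaling by k, volumes scale by k^3.
k^3 = 6 * 6 * 6
k^3 = 36 * 6
k^3 = 216
Volume scales by a factor of 216.
216 (dimensionless)


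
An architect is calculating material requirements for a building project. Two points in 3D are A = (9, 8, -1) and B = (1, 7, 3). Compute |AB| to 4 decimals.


3D distance between two points
P1 = (9, 8, -1), P2 = (1, 7, 3)
Formula: d = sqrt((x2-x1)^2 + (y2-y1)^2 + (z2-z1)^2)
dx = 1 - 9 = -8
dy = 7 - 8 = -1
dz = 3 - -1 = 4
dx^2 + dy^2 + dz^2 = 64 + 1 + 16 = 81
d = sqrt(81)
d = 9.0
9 units


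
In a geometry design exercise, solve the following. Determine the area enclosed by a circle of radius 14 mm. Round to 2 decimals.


Shape: circle
Radius r = 14 mm
Formula: A = pi * r^2
r^2 = 14^2 = 196
A = pi * 196
A = 615.75
615.75 mm^2


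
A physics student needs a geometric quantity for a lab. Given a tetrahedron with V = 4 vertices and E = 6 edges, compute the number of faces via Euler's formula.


Polyhedron: tetrahedron
Euler's formula for convex polyhedra: V - E + F = 2
Given: V = 4 vertices and E = 6 edges
Solve for F:
F = 2 + E - V = 2 + 6 - 4 = 4
4 faces


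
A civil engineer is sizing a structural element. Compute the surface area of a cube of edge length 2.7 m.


Shape: cube
Side s = 2.7 m
A cube has 6 square faces.
Formula: SA = 6 * s^2
s^2 = 7.29
SA = 6 * 7.29
SA = 43.74
43.74 m^2


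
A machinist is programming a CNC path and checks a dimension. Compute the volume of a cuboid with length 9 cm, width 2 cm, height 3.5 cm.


Shape: rectangular prism
l = 9 cm, w = 2 cm, h = 3.5 cm
Formula: V = l * w * h
V = 9 * 2 * 3.5
V = 18 * 3.5
V = 63
63 cm^3


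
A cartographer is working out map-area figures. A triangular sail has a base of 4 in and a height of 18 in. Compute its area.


Shape: triangle
Base b = 4 in, Height h = 18 in
Formula: A = (1/2) * b * h
A = 0.5 * 4 * 18
A = 0.5 * 72
A = 36
36 in^2


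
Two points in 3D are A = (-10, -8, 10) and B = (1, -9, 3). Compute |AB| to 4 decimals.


3D distance between two points
P1 = (-10, -8, 10), P2 = (1, -9, 3)
Formula: d = sqrt((x2-x1)^2 + (y2-y1)^2 + (z2-z1)^2)
dx = 1 - -10 = 11
dy = -9 - -8 = -1
dz = 3 - 10 = -7
dx^2 + dy^2 + dz^2 = 121 + 1 + 49 = 171
d = sqrt(171)
d = 13.0767
13.0767 units


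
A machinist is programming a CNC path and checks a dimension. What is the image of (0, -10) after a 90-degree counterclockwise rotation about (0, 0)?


Transformation: rotation about the origin
Original point: (0, -10)
Rule for 90 deg counterclockwise: (x, y) -> (-y, x)
Apply: (0, -10) -> (10, 0)
(10, 0)


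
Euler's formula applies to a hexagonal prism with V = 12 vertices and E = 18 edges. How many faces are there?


Polyhedron: hexagonal prism
Euler's formula for convex polyhedra: V - E + F = 2
Given: V = 12 vertices and E = 18 edges
Solve for F:
F = 2 + E - V = 2 + 18 - 12 = 8
8 faces


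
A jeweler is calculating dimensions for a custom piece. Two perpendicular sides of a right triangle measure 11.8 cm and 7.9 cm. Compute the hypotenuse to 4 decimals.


Shape: right triangle
Legs a = 11.8 cm, b = 7.9 cm
Formula: c = sqrt(a^2 + b^2)
a^2 = 139.24, b^2 = 62.41
a^2 + b^2 = 201.65
c = sqrt(201.65)
c = 14.2004
14.2004 cm


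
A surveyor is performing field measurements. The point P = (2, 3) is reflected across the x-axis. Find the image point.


Transformation: reflection
Original point: (2, 3)
Rule for reflection over the x-axis: (x, y) -> (x, -y)
Apply: (2, 3) -> (2, -3)
(2, -3)


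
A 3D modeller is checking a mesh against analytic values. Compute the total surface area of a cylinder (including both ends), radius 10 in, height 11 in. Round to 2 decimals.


Shape: closed cylinder
Radius r = 10 in, Height h = 11 in
Formula: SA = 2*pi*r^2 + 2*pi*r*h = 2*pi*r*(r + h)
r + h = 21
2 * r * (r + h) = 2 * 10 * 21 = 420
SA = 420 * pi
SA = 1319.47
1319.47 in^2
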